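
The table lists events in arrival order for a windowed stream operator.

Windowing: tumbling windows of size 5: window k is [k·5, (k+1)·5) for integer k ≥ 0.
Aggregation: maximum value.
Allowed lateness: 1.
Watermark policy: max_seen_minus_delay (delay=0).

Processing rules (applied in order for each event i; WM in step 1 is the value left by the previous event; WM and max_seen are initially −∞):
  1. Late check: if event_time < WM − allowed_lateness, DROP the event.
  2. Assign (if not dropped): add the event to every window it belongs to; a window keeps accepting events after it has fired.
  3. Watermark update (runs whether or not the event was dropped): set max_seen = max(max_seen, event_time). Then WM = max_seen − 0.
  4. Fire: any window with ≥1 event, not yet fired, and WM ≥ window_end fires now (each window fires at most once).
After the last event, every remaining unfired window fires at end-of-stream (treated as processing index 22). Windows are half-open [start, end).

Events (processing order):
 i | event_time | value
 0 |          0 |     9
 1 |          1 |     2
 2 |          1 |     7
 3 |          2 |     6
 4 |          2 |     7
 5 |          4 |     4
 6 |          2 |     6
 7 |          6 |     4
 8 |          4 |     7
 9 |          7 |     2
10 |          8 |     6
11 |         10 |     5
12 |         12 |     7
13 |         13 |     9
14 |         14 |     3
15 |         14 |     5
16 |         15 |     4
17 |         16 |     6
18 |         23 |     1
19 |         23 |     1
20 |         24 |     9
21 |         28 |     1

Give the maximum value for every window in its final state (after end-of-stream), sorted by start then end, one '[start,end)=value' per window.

[0,5)=9 [5,10)=6 [10,15)=9 [15,20)=6 [20,25)=9 [25,30)=1

i=0 t=0 v=9: → [0,5); WM=0
i=1 t=1 v=2: → [0,5); WM=1
i=2 t=1 v=7: → [0,5); WM=1
i=3 t=2 v=6: → [0,5); WM=2
i=4 t=2 v=7: → [0,5); WM=2
i=5 t=4 v=4: → [0,5); WM=4
i=6 t=2 v=6: DROP (t<4-1); WM=4
i=7 t=6 v=4: → [5,10); WM=6; [0,5) fires=9
i=8 t=4 v=7: DROP (t<6-1); WM=6
i=9 t=7 v=2: → [5,10); WM=7
i=10 t=8 v=6: → [5,10); WM=8
i=11 t=10 v=5: → [10,15); WM=10; [5,10) fires=6
i=12 t=12 v=7: → [10,15); WM=12
i=13 t=13 v=9: → [10,15); WM=13
i=14 t=14 v=3: → [10,15); WM=14
i=15 t=14 v=5: → [10,15); WM=14
i=16 t=15 v=4: → [15,20); WM=15; [10,15) fires=9
i=17 t=16 v=6: → [15,20); WM=16
i=18 t=23 v=1: → [20,25); WM=23; [15,20) fires=6
i=19 t=23 v=1: → [20,25); WM=23
i=20 t=24 v=9: → [20,25); WM=24
i=21 t=28 v=1: → [25,30); WM=28; [20,25) fires=9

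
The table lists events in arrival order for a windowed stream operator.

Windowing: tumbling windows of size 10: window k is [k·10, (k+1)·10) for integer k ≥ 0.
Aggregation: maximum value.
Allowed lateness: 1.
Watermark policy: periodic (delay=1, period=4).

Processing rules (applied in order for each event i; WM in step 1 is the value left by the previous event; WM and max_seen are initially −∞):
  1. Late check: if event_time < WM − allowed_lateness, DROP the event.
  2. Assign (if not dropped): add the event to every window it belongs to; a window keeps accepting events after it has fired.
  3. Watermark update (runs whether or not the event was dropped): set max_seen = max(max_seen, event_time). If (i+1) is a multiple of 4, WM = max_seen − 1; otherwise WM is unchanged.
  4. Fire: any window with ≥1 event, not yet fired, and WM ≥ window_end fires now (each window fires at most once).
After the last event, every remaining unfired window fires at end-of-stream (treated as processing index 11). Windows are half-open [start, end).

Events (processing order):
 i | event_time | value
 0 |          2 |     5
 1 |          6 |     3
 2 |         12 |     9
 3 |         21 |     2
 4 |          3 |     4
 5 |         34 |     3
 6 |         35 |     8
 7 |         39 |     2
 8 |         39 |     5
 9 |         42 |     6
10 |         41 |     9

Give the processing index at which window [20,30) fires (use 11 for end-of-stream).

7

i=0 t=2 v=5: → [0,10); WM=−∞
i=1 t=6 v=3: → [0,10); WM=−∞
i=2 t=12 v=9: → [10,20); WM=−∞
i=3 t=21 v=2: → [20,30); WM=20; [0,10) fires=5 [10,20) fires=9
i=4 t=3 v=4: DROP (t<20-1); WM=20
i=5 t=34 v=3: → [30,40); WM=20
i=6 t=35 v=8: → [30,40); WM=20
i=7 t=39 v=2: → [30,40); WM=38; [20,30) fires=2
i=8 t=39 v=5: → [30,40); WM=38
i=9 t=42 v=6: → [40,50); WM=38
i=10 t=41 v=9: → [40,50); WM=38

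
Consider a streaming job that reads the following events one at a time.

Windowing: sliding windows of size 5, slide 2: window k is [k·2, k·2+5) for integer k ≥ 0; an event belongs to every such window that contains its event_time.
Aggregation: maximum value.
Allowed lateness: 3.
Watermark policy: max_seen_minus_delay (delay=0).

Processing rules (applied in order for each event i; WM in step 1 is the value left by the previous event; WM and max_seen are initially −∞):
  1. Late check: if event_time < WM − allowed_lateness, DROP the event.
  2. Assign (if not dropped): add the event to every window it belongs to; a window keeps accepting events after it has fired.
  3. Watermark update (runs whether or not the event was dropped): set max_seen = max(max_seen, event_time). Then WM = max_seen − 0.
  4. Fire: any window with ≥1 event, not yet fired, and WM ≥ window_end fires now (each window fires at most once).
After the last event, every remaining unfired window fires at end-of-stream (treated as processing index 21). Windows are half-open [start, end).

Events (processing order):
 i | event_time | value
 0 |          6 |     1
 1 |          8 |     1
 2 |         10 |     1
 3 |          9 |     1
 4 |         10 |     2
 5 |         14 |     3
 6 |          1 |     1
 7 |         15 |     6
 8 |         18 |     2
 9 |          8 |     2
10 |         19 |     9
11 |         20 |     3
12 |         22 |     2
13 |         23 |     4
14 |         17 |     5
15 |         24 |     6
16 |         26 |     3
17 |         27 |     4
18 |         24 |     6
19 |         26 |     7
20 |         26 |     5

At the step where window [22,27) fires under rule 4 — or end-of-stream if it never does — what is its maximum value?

6

i=0 t=6 v=1: → [6,11),[4,9),[2,7); WM=6
i=1 t=8 v=1: → [8,13),[6,11),[4,9); WM=8; [2,7) fires=1
i=2 t=10 v=1: → [10,15),[8,13),[6,11); WM=10; [4,9) fires=1
i=3 t=9 v=1: → [8,13),[6,11); WM=10
i=4 t=10 v=2: → [10,15),[8,13),[6,11); WM=10
i=5 t=14 v=3: → [14,19),[12,17),[10,15); WM=14; [6,11) fires=2 [8,13) fires=2
i=6 t=1 v=1: DROP (t<14-3); WM=14
i=7 t=15 v=6: → [14,19),[12,17); WM=15; [10,15) fires=3
i=8 t=18 v=2: → [18,23),[16,21),[14,19); WM=18; [12,17) fires=6
i=9 t=8 v=2: DROP (t<18-3); WM=18
i=10 t=19 v=9: → [18,23),[16,21); WM=19; [14,19) fires=6
i=11 t=20 v=3: → [20,25),[18,23),[16,21); WM=20
i=12 t=22 v=2: → [22,27),[20,25),[18,23); WM=22; [16,21) fires=9
i=13 t=23 v=4: → [22,27),[20,25); WM=23; [18,23) fires=9
i=14 t=17 v=5: DROP (t<23-3); WM=23
i=15 t=24 v=6: → [24,29),[22,27),[20,25); WM=24
i=16 t=26 v=3: → [26,31),[24,29),[22,27); WM=26; [20,25) fires=6
i=17 t=27 v=4: → [26,31),[24,29); WM=27; [22,27) fires=6
i=18 t=24 v=6: → [24,29),[22,27),[20,25); WM=27
i=19 t=26 v=7: → [26,31),[24,29),[22,27); WM=27
i=20 t=26 v=5: → [26,31),[24,29),[22,27); WM=27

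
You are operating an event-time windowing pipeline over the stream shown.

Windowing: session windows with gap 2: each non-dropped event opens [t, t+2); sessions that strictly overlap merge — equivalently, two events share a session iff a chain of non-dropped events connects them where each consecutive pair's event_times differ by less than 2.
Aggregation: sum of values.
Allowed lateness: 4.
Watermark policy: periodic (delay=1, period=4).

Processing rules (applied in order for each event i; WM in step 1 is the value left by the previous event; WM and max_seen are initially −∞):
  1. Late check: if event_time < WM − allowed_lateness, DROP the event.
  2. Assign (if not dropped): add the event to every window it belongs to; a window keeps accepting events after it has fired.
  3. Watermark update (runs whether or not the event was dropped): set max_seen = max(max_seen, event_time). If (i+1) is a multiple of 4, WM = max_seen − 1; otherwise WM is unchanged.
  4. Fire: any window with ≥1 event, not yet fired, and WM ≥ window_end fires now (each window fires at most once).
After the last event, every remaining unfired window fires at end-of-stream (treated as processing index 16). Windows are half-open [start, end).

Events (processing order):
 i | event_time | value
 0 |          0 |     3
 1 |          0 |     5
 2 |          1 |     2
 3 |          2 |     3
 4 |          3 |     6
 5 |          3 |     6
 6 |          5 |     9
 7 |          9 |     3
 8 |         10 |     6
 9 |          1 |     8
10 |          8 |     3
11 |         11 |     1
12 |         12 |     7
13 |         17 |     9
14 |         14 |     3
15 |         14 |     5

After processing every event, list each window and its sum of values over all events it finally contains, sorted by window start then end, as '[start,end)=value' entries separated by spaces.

[0,5)=25 [5,7)=9 [8,14)=20 [14,16)=8 [17,19)=9

i=0 t=0 v=3: → [0,2); WM=−∞
i=1 t=0 v=5: → [0,2); WM=−∞
i=2 t=1 v=2: → [0,3); WM=−∞
i=3 t=2 v=3: → [0,4); WM=1
i=4 t=3 v=6: → [0,5); WM=1
i=5 t=3 v=6: → [0,5); WM=1
i=6 t=5 v=9: → [5,7); WM=1
i=7 t=9 v=3: → [9,11); WM=8
i=8 t=10 v=6: → [9,12); WM=8
i=9 t=1 v=8: DROP (t<8-4); WM=8
i=10 t=8 v=3: → [8,12); WM=8
i=11 t=11 v=1: → [8,13); WM=10
i=12 t=12 v=7: → [8,14); WM=10
i=13 t=17 v=9: → [17,19); WM=10
i=14 t=14 v=3: → [14,16); WM=10
i=15 t=14 v=5: → [14,16); WM=16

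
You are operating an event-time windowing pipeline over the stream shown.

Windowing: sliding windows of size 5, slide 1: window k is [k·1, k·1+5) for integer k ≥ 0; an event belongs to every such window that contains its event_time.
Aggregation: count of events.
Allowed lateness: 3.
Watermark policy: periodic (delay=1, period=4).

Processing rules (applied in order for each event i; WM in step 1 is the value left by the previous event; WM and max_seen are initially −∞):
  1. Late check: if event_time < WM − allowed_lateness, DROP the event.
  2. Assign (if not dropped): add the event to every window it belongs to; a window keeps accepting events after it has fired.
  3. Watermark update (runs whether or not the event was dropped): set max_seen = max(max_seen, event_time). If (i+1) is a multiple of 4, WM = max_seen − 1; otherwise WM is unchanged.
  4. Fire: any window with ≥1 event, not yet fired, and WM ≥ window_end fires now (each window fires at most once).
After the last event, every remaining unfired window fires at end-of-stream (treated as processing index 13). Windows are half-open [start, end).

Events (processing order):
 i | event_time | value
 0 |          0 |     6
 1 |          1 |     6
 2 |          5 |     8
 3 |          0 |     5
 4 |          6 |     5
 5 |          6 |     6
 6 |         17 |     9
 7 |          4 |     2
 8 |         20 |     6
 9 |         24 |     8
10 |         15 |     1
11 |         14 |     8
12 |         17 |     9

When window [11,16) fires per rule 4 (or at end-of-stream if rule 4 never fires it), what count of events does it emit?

1

i=0 t=0 v=6: → [0,5); WM=−∞
i=1 t=1 v=6: → [1,6),[0,5); WM=−∞
i=2 t=5 v=8: → [5,10),[4,9),[3,8),[2,7),[1,6); WM=−∞
i=3 t=0 v=5: → [0,5); WM=4
i=4 t=6 v=5: → [6,11),[5,10),[4,9),[3,8),[2,7); WM=4
i=5 t=6 v=6: → [6,11),[5,10),[4,9),[3,8),[2,7); WM=4
i=6 t=17 v=9: → [17,22),[16,21),[15,20),[14,19),[13,18); WM=4
i=7 t=4 v=2: → [4,9),[3,8),[2,7),[1,6),[0,5); WM=16; [0,5) fires=4 [1,6) fires=3 [2,7) fires=4 [3,8) fires=4 [4,9) fires=4 [5,10) fires=3 [6,11) fires=2
i=8 t=20 v=6: → [20,25),[19,24),[18,23),[17,22),[16,21); WM=16
i=9 t=24 v=8: → [24,29),[23,28),[22,27),[21,26),[20,25); WM=16
i=10 t=15 v=1: → [15,20),[14,19),[13,18),[12,17),[11,16); WM=16; [11,16) fires=1
i=11 t=14 v=8: → [14,19),[13,18),[12,17),[11,16),[10,15); WM=23; [10,15) fires=1 [12,17) fires=2 [13,18) fires=3 [14,19) fires=3 [15,20) fires=2 [16,21) fires=2 [17,22) fires=2 [18,23) fires=1
i=12 t=17 v=9: DROP (t<23-3); WM=23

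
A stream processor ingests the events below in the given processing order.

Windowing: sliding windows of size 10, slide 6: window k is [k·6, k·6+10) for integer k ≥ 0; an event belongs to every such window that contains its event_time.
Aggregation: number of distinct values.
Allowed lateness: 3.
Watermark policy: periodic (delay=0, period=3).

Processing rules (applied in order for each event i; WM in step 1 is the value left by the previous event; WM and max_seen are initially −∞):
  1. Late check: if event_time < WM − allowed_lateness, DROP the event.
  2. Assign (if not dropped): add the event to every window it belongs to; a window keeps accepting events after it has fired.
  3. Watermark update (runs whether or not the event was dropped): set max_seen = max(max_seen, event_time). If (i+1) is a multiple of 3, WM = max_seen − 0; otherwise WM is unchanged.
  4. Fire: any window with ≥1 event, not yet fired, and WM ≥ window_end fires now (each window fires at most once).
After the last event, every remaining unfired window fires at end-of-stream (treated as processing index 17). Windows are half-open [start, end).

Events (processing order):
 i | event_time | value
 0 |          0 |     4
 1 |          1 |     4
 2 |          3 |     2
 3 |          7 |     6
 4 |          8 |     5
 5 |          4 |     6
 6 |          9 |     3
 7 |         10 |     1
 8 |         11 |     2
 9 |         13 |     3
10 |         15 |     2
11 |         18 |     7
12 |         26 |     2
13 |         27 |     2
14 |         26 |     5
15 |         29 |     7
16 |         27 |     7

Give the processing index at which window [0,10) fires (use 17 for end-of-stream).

i=0 t=0 v=4: → [0,10); WM=−∞
i=1 t=1 v=4: → [0,10); WM=−∞
i=2 t=3 v=2: → [0,10); WM=3
i=3 t=7 v=6: → [6,16),[0,10); WM=3
i=4 t=8 v=5: → [6,16),[0,10); WM=3
i=5 t=4 v=6: → [0,10); WM=8
i=6 t=9 v=3: → [6,16),[0,10); WM=8
i=7 t=10 v=1: → [6,16); WM=8
i=8 t=11 v=2: → [6,16); WM=11; [0,10) fires=5
i=9 t=13 v=3: → [12,22),[6,16); WM=11
i=10 t=15 v=2: → [12,22),[6,16); WM=11
i=11 t=18 v=7: → [18,28),[12,22); WM=18; [6,16) fires=5
i=12 t=26 v=2: → [24,34),[18,28); WM=18
i=13 t=27 v=2: → [24,34),[18,28); WM=18
i=14 t=26 v=5: → [24,34),[18,28); WM=27; [12,22) fires=3
i=15 t=29 v=7: → [24,34); WM=27
i=16 t=27 v=7: → [24,34),[18,28); WM=27

8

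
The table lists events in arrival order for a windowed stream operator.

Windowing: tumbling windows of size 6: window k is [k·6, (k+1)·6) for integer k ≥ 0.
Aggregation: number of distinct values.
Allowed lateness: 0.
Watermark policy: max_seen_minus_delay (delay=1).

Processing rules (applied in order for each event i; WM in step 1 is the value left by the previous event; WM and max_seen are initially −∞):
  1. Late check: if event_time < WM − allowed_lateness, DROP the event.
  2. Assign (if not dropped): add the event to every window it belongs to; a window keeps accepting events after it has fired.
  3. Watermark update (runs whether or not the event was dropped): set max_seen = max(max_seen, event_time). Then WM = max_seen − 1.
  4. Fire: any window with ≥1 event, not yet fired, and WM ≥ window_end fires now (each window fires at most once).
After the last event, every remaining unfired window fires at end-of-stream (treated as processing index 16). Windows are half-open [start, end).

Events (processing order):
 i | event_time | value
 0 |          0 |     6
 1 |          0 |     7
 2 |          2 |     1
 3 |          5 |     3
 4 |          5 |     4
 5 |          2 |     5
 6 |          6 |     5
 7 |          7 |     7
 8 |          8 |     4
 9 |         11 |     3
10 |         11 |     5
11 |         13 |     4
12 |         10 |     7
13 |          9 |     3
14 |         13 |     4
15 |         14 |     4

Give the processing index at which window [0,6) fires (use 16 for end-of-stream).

i=0 t=0 v=6: → [0,6); WM=-1
i=1 t=0 v=7: → [0,6); WM=-1
i=2 t=2 v=1: → [0,6); WM=1
i=3 t=5 v=3: → [0,6); WM=4
i=4 t=5 v=4: → [0,6); WM=4
i=5 t=2 v=5: DROP (t<4-0); WM=4
i=6 t=6 v=5: → [6,12); WM=5
i=7 t=7 v=7: → [6,12); WM=6; [0,6) fires=5
i=8 t=8 v=4: → [6,12); WM=7
i=9 t=11 v=3: → [6,12); WM=10
i=10 t=11 v=5: → [6,12); WM=10
i=11 t=13 v=4: → [12,18); WM=12; [6,12) fires=4
i=12 t=10 v=7: DROP (t<12-0); WM=12
i=13 t=9 v=3: DROP (t<12-0); WM=12
i=14 t=13 v=4: → [12,18); WM=12
i=15 t=14 v=4: → [12,18); WM=13

7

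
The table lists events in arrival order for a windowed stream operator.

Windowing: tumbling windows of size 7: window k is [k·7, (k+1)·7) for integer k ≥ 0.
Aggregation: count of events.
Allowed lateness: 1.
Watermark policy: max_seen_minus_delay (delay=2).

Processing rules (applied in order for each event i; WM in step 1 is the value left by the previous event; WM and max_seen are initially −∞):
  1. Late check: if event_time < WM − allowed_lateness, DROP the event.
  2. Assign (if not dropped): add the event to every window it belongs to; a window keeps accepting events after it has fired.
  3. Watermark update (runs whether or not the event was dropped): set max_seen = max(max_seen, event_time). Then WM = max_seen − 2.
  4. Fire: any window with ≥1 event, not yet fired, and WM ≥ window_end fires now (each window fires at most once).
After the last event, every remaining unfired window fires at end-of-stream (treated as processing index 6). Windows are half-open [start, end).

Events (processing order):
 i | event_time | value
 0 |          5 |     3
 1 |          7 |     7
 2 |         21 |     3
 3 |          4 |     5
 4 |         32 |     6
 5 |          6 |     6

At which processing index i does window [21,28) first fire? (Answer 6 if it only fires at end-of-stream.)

4

i=0 t=5 v=3: → [0,7); WM=3
i=1 t=7 v=7: → [7,14); WM=5
i=2 t=21 v=3: → [21,28); WM=19; [0,7) fires=1 [7,14) fires=1
i=3 t=4 v=5: DROP (t<19-1); WM=19
i=4 t=32 v=6: → [28,35); WM=30; [21,28) fires=1
i=5 t=6 v=6: DROP (t<30-1); WM=30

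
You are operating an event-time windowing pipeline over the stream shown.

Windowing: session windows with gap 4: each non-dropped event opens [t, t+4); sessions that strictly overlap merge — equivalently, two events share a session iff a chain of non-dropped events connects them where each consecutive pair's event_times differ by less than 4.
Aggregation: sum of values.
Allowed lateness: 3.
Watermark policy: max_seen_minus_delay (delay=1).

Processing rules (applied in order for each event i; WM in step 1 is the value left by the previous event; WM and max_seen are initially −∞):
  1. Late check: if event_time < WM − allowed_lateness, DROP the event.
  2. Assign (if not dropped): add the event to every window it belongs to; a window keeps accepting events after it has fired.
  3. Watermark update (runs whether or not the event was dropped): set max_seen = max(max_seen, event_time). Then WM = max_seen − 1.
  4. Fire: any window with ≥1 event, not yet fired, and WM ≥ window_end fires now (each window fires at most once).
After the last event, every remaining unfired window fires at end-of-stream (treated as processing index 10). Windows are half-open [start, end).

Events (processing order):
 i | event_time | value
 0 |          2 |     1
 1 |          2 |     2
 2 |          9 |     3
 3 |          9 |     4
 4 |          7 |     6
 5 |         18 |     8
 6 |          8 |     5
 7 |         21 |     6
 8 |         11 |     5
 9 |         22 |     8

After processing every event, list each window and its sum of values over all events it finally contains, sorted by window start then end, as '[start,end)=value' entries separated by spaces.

i=0 t=2 v=1: → [2,6); WM=1
i=1 t=2 v=2: → [2,6); WM=1
i=2 t=9 v=3: → [9,13); WM=8
i=3 t=9 v=4: → [9,13); WM=8
i=4 t=7 v=6: → [7,13); WM=8
i=5 t=18 v=8: → [18,22); WM=17
i=6 t=8 v=5: DROP (t<17-3); WM=17
i=7 t=21 v=6: → [18,25); WM=20
i=8 t=11 v=5: DROP (t<20-3); WM=20
i=9 t=22 v=8: → [18,26); WM=21

[2,6)=3 [7,13)=13 [18,26)=22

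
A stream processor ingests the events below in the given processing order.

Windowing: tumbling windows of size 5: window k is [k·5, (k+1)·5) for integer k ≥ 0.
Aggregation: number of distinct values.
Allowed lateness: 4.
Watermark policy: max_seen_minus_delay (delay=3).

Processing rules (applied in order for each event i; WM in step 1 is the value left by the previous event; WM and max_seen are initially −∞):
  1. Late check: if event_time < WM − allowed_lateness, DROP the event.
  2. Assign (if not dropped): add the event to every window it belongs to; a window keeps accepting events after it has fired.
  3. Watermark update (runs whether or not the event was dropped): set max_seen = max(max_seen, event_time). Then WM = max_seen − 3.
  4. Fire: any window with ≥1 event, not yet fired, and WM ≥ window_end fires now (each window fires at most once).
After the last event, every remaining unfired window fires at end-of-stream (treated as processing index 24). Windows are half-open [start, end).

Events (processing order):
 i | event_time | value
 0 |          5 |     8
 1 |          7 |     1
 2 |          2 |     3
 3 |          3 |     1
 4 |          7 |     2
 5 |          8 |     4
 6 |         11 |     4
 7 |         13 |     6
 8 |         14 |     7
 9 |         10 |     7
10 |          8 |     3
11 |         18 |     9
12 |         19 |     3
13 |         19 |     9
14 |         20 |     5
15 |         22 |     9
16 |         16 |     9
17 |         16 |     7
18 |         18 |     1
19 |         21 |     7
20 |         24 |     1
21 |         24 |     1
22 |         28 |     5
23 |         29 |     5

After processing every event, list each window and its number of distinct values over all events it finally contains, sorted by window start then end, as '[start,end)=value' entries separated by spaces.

i=0 t=5 v=8: → [5,10); WM=2
i=1 t=7 v=1: → [5,10); WM=4
i=2 t=2 v=3: → [0,5); WM=4
i=3 t=3 v=1: → [0,5); WM=4
i=4 t=7 v=2: → [5,10); WM=4
i=5 t=8 v=4: → [5,10); WM=5; [0,5) fires=2
i=6 t=11 v=4: → [10,15); WM=8
i=7 t=13 v=6: → [10,15); WM=10; [5,10) fires=4
i=8 t=14 v=7: → [10,15); WM=11
i=9 t=10 v=7: → [10,15); WM=11
i=10 t=8 v=3: → [5,10); WM=11
i=11 t=18 v=9: → [15,20); WM=15; [10,15) fires=3
i=12 t=19 v=3: → [15,20); WM=16
i=13 t=19 v=9: → [15,20); WM=16
i=14 t=20 v=5: → [20,25); WM=17
i=15 t=22 v=9: → [20,25); WM=19
i=16 t=16 v=9: → [15,20); WM=19
i=17 t=16 v=7: → [15,20); WM=19
i=18 t=18 v=1: → [15,20); WM=19
i=19 t=21 v=7: → [20,25); WM=19
i=20 t=24 v=1: → [20,25); WM=21; [15,20) fires=4
i=21 t=24 v=1: → [20,25); WM=21
i=22 t=28 v=5: → [25,30); WM=25; [20,25) fires=4
i=23 t=29 v=5: → [25,30); WM=26

[0,5)=2 [5,10)=5 [10,15)=3 [15,20)=4 [20,25)=4 [25,30)=1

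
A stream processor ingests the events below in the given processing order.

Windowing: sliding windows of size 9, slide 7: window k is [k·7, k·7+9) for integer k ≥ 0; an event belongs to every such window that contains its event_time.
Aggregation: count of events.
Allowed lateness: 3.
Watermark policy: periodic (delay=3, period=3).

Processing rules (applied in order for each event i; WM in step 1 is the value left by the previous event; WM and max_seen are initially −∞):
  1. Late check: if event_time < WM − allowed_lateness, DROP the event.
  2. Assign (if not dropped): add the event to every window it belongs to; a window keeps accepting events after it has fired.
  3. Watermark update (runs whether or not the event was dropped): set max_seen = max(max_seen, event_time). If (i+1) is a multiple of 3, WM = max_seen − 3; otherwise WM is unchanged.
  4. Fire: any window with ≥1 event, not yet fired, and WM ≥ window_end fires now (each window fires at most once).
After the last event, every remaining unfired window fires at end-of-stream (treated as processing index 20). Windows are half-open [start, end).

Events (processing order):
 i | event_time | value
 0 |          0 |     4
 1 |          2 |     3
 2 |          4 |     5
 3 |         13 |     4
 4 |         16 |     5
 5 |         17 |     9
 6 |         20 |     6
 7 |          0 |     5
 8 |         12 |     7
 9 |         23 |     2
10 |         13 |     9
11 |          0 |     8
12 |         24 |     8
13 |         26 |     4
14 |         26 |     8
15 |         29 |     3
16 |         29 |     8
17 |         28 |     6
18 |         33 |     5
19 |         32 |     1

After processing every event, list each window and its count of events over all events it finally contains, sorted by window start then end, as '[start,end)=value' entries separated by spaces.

[0,9)=3 [7,16)=2 [14,23)=3 [21,30)=7 [28,37)=5

i=0 t=0 v=4: → [0,9); WM=−∞
i=1 t=2 v=3: → [0,9); WM=−∞
i=2 t=4 v=5: → [0,9); WM=1
i=3 t=13 v=4: → [7,16); WM=1
i=4 t=16 v=5: → [14,23); WM=1
i=5 t=17 v=9: → [14,23); WM=14; [0,9) fires=3
i=6 t=20 v=6: → [14,23); WM=14
i=7 t=0 v=5: DROP (t<14-3); WM=14
i=8 t=12 v=7: → [7,16); WM=17; [7,16) fires=2
i=9 t=23 v=2: → [21,30); WM=17
i=10 t=13 v=9: DROP (t<17-3); WM=17
i=11 t=0 v=8: DROP (t<17-3); WM=20
i=12 t=24 v=8: → [21,30); WM=20
i=13 t=26 v=4: → [21,30); WM=20
i=14 t=26 v=8: → [21,30); WM=23; [14,23) fires=3
i=15 t=29 v=3: → [28,37),[21,30); WM=23
i=16 t=29 v=8: → [28,37),[21,30); WM=23
i=17 t=28 v=6: → [28,37),[21,30); WM=26
i=18 t=33 v=5: → [28,37); WM=26
i=19 t=32 v=1: → [28,37); WM=26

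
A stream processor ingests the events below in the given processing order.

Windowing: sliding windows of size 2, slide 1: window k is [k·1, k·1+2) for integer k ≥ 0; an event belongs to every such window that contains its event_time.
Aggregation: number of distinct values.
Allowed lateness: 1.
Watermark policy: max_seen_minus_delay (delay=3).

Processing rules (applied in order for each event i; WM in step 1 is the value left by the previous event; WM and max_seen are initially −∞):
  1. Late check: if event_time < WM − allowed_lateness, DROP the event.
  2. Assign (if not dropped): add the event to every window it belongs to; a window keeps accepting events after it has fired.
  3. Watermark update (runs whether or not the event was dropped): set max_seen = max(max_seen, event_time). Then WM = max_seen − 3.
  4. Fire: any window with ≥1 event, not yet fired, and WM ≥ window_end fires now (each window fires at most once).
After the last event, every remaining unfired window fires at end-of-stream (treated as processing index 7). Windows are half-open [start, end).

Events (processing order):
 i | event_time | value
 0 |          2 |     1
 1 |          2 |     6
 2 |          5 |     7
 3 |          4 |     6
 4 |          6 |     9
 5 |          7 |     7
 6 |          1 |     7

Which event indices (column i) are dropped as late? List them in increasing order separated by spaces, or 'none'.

i=0 t=2 v=1: → [2,4),[1,3); WM=-1
i=1 t=2 v=6: → [2,4),[1,3); WM=-1
i=2 t=5 v=7: → [5,7),[4,6); WM=2
i=3 t=4 v=6: → [4,6),[3,5); WM=2
i=4 t=6 v=9: → [6,8),[5,7); WM=3; [1,3) fires=2
i=5 t=7 v=7: → [7,9),[6,8); WM=4; [2,4) fires=2
i=6 t=1 v=7: DROP (t<4-1); WM=4

6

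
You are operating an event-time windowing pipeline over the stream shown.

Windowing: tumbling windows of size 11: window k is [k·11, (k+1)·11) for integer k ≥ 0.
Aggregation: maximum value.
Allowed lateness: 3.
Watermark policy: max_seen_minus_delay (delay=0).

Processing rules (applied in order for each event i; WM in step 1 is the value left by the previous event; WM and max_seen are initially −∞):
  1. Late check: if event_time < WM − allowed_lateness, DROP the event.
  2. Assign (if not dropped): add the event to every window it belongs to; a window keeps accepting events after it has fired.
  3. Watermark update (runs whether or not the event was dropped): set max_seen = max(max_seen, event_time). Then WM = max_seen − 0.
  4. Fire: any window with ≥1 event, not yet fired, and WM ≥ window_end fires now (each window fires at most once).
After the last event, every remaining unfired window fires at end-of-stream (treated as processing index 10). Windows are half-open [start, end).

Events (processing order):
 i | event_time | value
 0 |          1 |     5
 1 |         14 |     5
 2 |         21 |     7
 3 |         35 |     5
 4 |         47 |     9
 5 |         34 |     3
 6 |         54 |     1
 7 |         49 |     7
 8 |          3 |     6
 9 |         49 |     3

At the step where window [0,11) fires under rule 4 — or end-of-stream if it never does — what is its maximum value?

i=0 t=1 v=5: → [0,11); WM=1
i=1 t=14 v=5: → [11,22); WM=14; [0,11) fires=5
i=2 t=21 v=7: → [11,22); WM=21
i=3 t=35 v=5: → [33,44); WM=35; [11,22) fires=7
i=4 t=47 v=9: → [44,55); WM=47; [33,44) fires=5
i=5 t=34 v=3: DROP (t<47-3); WM=47
i=6 t=54 v=1: → [44,55); WM=54
i=7 t=49 v=7: DROP (t<54-3); WM=54
i=8 t=3 v=6: DROP (t<54-3); WM=54
i=9 t=49 v=3: DROP (t<54-3); WM=54

5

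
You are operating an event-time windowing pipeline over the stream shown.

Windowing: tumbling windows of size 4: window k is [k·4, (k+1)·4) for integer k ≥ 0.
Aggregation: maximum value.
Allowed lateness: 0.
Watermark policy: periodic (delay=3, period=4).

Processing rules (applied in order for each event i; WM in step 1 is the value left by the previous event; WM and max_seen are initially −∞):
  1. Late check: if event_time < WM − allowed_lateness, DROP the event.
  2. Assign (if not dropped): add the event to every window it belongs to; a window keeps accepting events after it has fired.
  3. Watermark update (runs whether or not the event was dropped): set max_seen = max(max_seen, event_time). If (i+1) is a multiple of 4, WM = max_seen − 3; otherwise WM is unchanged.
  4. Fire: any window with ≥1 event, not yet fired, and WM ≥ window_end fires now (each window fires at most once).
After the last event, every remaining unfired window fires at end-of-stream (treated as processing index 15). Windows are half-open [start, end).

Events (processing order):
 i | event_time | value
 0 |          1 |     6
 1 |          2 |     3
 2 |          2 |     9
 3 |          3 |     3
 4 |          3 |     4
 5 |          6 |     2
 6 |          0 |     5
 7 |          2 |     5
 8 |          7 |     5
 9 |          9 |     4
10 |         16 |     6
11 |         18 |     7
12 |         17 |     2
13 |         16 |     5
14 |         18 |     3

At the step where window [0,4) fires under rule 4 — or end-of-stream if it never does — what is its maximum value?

9

i=0 t=1 v=6: → [0,4); WM=−∞
i=1 t=2 v=3: → [0,4); WM=−∞
i=2 t=2 v=9: → [0,4); WM=−∞
i=3 t=3 v=3: → [0,4); WM=0
i=4 t=3 v=4: → [0,4); WM=0
i=5 t=6 v=2: → [4,8); WM=0
i=6 t=0 v=5: → [0,4); WM=0
i=7 t=2 v=5: → [0,4); WM=3
i=8 t=7 v=5: → [4,8); WM=3
i=9 t=9 v=4: → [8,12); WM=3
i=10 t=16 v=6: → [16,20); WM=3
i=11 t=18 v=7: → [16,20); WM=15; [0,4) fires=9 [4,8) fires=5 [8,12) fires=4
i=12 t=17 v=2: → [16,20); WM=15
i=13 t=16 v=5: → [16,20); WM=15
i=14 t=18 v=3: → [16,20); WM=15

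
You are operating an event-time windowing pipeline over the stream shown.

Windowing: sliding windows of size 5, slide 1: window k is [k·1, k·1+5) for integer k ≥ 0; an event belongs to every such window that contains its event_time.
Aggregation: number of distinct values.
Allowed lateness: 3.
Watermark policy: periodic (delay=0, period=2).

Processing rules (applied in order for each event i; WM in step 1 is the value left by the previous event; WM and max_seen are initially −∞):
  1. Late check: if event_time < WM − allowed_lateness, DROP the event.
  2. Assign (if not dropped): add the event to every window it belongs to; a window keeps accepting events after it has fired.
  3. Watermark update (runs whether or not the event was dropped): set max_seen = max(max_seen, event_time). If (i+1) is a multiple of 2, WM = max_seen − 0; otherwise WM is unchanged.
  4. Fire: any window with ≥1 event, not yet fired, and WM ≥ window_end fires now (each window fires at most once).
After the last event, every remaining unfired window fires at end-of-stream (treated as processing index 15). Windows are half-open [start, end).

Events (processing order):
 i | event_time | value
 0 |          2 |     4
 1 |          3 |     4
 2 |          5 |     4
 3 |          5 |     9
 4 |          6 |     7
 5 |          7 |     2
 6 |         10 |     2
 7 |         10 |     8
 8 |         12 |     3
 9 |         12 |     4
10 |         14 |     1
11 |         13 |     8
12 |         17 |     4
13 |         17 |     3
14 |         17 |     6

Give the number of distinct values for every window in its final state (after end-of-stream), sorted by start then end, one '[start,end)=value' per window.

i=0 t=2 v=4: → [2,7),[1,6),[0,5); WM=−∞
i=1 t=3 v=4: → [3,8),[2,7),[1,6),[0,5); WM=3
i=2 t=5 v=4: → [5,10),[4,9),[3,8),[2,7),[1,6); WM=3
i=3 t=5 v=9: → [5,10),[4,9),[3,8),[2,7),[1,6); WM=5; [0,5) fires=1
i=4 t=6 v=7: → [6,11),[5,10),[4,9),[3,8),[2,7); WM=5
i=5 t=7 v=2: → [7,12),[6,11),[5,10),[4,9),[3,8); WM=7; [1,6) fires=2 [2,7) fires=3
i=6 t=10 v=2: → [10,15),[9,14),[8,13),[7,12),[6,11); WM=7
i=7 t=10 v=8: → [10,15),[9,14),[8,13),[7,12),[6,11); WM=10; [3,8) fires=4 [4,9) fires=4 [5,10) fires=4
i=8 t=12 v=3: → [12,17),[11,16),[10,15),[9,14),[8,13); WM=10
i=9 t=12 v=4: → [12,17),[11,16),[10,15),[9,14),[8,13); WM=12; [6,11) fires=3 [7,12) fires=2
i=10 t=14 v=1: → [14,19),[13,18),[12,17),[11,16),[10,15); WM=12
i=11 t=13 v=8: → [13,18),[12,17),[11,16),[10,15),[9,14); WM=14; [8,13) fires=4 [9,14) fires=4
i=12 t=17 v=4: → [17,22),[16,21),[15,20),[14,19),[13,18); WM=14
i=13 t=17 v=3: → [17,22),[16,21),[15,20),[14,19),[13,18); WM=17; [10,15) fires=5 [11,16) fires=4 [12,17) fires=4
i=14 t=17 v=6: → [17,22),[16,21),[15,20),[14,19),[13,18); WM=17

[0,5)=1 [1,6)=2 [2,7)=3 [3,8)=4 [4,9)=4 [5,10)=4 [6,11)=3 [7,12)=2 [8,13)=4 [9,14)=4 [10,15)=5 [11,16)=4 [12,17)=4 [13,18)=5 [14,19)=4 [15,20)=3 [16,21)=3 [17,22)=3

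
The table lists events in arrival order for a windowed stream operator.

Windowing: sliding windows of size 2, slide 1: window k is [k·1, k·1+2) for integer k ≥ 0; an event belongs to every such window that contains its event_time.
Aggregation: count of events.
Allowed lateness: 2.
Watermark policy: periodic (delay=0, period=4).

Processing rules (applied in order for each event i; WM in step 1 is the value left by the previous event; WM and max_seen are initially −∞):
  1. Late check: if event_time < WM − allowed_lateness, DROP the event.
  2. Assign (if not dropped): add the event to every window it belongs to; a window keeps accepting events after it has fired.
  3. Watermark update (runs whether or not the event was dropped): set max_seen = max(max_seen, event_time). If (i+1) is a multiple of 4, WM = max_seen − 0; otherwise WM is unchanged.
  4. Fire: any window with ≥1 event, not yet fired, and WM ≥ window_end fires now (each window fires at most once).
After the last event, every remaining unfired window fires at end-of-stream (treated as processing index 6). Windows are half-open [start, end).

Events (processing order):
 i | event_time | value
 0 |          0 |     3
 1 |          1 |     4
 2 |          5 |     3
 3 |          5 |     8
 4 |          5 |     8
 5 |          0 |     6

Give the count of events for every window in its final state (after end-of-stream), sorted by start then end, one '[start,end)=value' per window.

i=0 t=0 v=3: → [0,2); WM=−∞
i=1 t=1 v=4: → [1,3),[0,2); WM=−∞
i=2 t=5 v=3: → [5,7),[4,6); WM=−∞
i=3 t=5 v=8: → [5,7),[4,6); WM=5; [0,2) fires=2 [1,3) fires=1
i=4 t=5 v=8: → [5,7),[4,6); WM=5
i=5 t=0 v=6: DROP (t<5-2); WM=5

[0,2)=2 [1,3)=1 [4,6)=3 [5,7)=3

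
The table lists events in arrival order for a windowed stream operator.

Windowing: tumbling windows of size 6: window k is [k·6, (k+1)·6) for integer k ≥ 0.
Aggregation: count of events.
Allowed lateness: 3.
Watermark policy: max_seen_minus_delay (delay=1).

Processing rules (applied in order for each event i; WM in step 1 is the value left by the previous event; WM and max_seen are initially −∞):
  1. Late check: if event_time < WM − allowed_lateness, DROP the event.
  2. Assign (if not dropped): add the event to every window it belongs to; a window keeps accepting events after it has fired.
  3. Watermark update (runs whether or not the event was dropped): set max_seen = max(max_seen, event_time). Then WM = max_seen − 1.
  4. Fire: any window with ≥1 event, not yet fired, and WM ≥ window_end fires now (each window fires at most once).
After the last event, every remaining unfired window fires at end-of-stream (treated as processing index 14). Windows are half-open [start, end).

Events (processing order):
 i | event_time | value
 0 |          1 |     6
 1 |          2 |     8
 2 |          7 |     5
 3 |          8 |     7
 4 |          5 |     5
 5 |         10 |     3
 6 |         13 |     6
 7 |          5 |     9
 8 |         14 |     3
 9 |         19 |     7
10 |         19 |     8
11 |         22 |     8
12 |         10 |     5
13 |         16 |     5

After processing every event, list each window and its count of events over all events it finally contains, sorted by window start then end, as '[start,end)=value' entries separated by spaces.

[0,6)=3 [6,12)=3 [12,18)=2 [18,24)=3

i=0 t=1 v=6: → [0,6); WM=0
i=1 t=2 v=8: → [0,6); WM=1
i=2 t=7 v=5: → [6,12); WM=6; [0,6) fires=2
i=3 t=8 v=7: → [6,12); WM=7
i=4 t=5 v=5: → [0,6); WM=7
i=5 t=10 v=3: → [6,12); WM=9
i=6 t=13 v=6: → [12,18); WM=12; [6,12) fires=3
i=7 t=5 v=9: DROP (t<12-3); WM=12
i=8 t=14 v=3: → [12,18); WM=13
i=9 t=19 v=7: → [18,24); WM=18; [12,18) fires=2
i=10 t=19 v=8: → [18,24); WM=18
i=11 t=22 v=8: → [18,24); WM=21
i=12 t=10 v=5: DROP (t<21-3); WM=21
i=13 t=16 v=5: DROP (t<21-3); WM=21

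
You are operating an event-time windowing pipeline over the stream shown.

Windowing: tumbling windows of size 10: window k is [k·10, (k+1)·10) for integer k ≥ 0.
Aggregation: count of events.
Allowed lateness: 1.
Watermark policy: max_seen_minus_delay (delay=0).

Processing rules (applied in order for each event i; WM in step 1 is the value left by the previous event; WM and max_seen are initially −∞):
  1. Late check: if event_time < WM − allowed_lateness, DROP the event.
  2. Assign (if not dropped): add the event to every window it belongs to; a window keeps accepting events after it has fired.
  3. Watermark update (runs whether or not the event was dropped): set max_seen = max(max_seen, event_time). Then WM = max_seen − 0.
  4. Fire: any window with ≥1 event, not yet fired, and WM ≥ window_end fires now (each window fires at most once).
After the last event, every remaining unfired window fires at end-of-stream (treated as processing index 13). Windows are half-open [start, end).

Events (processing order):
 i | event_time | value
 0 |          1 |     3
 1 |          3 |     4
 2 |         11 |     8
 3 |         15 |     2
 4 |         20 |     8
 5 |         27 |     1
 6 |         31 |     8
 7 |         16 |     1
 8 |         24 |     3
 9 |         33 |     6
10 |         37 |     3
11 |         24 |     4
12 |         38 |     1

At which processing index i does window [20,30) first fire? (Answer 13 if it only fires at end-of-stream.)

6

i=0 t=1 v=3: → [0,10); WM=1
i=1 t=3 v=4: → [0,10); WM=3
i=2 t=11 v=8: → [10,20); WM=11; [0,10) fires=2
i=3 t=15 v=2: → [10,20); WM=15
i=4 t=20 v=8: → [20,30); WM=20; [10,20) fires=2
i=5 t=27 v=1: → [20,30); WM=27
i=6 t=31 v=8: → [30,40); WM=31; [20,30) fires=2
i=7 t=16 v=1: DROP (t<31-1); WM=31
i=8 t=24 v=3: DROP (t<31-1); WM=31
i=9 t=33 v=6: → [30,40); WM=33
i=10 t=37 v=3: → [30,40); WM=37
i=11 t=24 v=4: DROP (t<37-1); WM=37
i=12 t=38 v=1: → [30,40); WM=38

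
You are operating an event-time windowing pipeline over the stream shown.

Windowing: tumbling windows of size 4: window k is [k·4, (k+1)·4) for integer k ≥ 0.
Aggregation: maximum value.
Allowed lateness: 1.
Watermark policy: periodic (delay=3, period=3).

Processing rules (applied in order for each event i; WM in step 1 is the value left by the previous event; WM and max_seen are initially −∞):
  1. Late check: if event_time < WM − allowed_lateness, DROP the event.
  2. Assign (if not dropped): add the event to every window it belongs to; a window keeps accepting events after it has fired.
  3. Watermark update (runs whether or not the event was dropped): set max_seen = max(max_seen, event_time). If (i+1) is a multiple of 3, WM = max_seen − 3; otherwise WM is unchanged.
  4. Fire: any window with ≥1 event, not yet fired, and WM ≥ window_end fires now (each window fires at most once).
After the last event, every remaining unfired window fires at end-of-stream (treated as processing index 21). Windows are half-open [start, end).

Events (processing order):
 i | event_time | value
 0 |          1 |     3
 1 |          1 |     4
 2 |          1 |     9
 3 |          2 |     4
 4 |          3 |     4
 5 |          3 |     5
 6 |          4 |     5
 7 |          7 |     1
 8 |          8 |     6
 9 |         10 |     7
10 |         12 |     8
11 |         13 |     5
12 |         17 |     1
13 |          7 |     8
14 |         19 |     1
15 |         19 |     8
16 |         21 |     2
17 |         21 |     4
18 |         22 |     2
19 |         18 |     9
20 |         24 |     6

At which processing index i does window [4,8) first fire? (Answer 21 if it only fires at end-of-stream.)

11

i=0 t=1 v=3: → [0,4); WM=−∞
i=1 t=1 v=4: → [0,4); WM=−∞
i=2 t=1 v=9: → [0,4); WM=-2
i=3 t=2 v=4: → [0,4); WM=-2
i=4 t=3 v=4: → [0,4); WM=-2
i=5 t=3 v=5: → [0,4); WM=0
i=6 t=4 v=5: → [4,8); WM=0
i=7 t=7 v=1: → [4,8); WM=0
i=8 t=8 v=6: → [8,12); WM=5; [0,4) fires=9
i=9 t=10 v=7: → [8,12); WM=5
i=10 t=12 v=8: → [12,16); WM=5
i=11 t=13 v=5: → [12,16); WM=10; [4,8) fires=5
i=12 t=17 v=1: → [16,20); WM=10
i=13 t=7 v=8: DROP (t<10-1); WM=10
i=14 t=19 v=1: → [16,20); WM=16; [8,12) fires=7 [12,16) fires=8
i=15 t=19 v=8: → [16,20); WM=16
i=16 t=21 v=2: → [20,24); WM=16
i=17 t=21 v=4: → [20,24); WM=18
i=18 t=22 v=2: → [20,24); WM=18
i=19 t=18 v=9: → [16,20); WM=18
i=20 t=24 v=6: → [24,28); WM=21; [16,20) fires=9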